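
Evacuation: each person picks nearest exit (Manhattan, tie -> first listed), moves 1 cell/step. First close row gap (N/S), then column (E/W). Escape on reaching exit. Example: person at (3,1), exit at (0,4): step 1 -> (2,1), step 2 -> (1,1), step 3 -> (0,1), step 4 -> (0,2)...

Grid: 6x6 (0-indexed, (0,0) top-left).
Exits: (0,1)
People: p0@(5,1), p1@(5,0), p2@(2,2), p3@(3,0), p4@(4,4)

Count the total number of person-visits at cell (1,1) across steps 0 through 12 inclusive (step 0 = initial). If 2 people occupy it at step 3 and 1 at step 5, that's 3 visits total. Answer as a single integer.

Step 0: p0@(5,1) p1@(5,0) p2@(2,2) p3@(3,0) p4@(4,4) -> at (1,1): 0 [-], cum=0
Step 1: p0@(4,1) p1@(4,0) p2@(1,2) p3@(2,0) p4@(3,4) -> at (1,1): 0 [-], cum=0
Step 2: p0@(3,1) p1@(3,0) p2@(0,2) p3@(1,0) p4@(2,4) -> at (1,1): 0 [-], cum=0
Step 3: p0@(2,1) p1@(2,0) p2@ESC p3@(0,0) p4@(1,4) -> at (1,1): 0 [-], cum=0
Step 4: p0@(1,1) p1@(1,0) p2@ESC p3@ESC p4@(0,4) -> at (1,1): 1 [p0], cum=1
Step 5: p0@ESC p1@(0,0) p2@ESC p3@ESC p4@(0,3) -> at (1,1): 0 [-], cum=1
Step 6: p0@ESC p1@ESC p2@ESC p3@ESC p4@(0,2) -> at (1,1): 0 [-], cum=1
Step 7: p0@ESC p1@ESC p2@ESC p3@ESC p4@ESC -> at (1,1): 0 [-], cum=1
Total visits = 1

Answer: 1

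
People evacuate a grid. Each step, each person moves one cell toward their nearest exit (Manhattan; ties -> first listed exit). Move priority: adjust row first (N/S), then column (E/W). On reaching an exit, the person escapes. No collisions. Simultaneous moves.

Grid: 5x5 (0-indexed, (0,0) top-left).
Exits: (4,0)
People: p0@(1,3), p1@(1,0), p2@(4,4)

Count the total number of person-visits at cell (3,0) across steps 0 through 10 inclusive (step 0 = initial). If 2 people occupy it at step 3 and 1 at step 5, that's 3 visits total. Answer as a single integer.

Answer: 1

Derivation:
Step 0: p0@(1,3) p1@(1,0) p2@(4,4) -> at (3,0): 0 [-], cum=0
Step 1: p0@(2,3) p1@(2,0) p2@(4,3) -> at (3,0): 0 [-], cum=0
Step 2: p0@(3,3) p1@(3,0) p2@(4,2) -> at (3,0): 1 [p1], cum=1
Step 3: p0@(4,3) p1@ESC p2@(4,1) -> at (3,0): 0 [-], cum=1
Step 4: p0@(4,2) p1@ESC p2@ESC -> at (3,0): 0 [-], cum=1
Step 5: p0@(4,1) p1@ESC p2@ESC -> at (3,0): 0 [-], cum=1
Step 6: p0@ESC p1@ESC p2@ESC -> at (3,0): 0 [-], cum=1
Total visits = 1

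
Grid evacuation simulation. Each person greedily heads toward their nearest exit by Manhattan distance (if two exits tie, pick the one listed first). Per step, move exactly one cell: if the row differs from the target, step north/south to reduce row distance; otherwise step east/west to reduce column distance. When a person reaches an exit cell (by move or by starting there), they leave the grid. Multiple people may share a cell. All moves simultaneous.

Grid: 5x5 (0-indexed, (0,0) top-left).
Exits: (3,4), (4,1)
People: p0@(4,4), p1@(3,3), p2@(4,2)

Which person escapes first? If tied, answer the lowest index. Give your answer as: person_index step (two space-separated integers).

Answer: 0 1

Derivation:
Step 1: p0:(4,4)->(3,4)->EXIT | p1:(3,3)->(3,4)->EXIT | p2:(4,2)->(4,1)->EXIT
Exit steps: [1, 1, 1]
First to escape: p0 at step 1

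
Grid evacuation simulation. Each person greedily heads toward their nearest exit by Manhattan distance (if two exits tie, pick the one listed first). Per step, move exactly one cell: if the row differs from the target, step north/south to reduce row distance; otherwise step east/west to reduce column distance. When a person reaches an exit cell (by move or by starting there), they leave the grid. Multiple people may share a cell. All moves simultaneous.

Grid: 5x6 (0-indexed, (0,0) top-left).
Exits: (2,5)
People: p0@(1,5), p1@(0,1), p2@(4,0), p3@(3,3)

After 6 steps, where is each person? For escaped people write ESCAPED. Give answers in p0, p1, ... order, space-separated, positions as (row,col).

Step 1: p0:(1,5)->(2,5)->EXIT | p1:(0,1)->(1,1) | p2:(4,0)->(3,0) | p3:(3,3)->(2,3)
Step 2: p0:escaped | p1:(1,1)->(2,1) | p2:(3,0)->(2,0) | p3:(2,3)->(2,4)
Step 3: p0:escaped | p1:(2,1)->(2,2) | p2:(2,0)->(2,1) | p3:(2,4)->(2,5)->EXIT
Step 4: p0:escaped | p1:(2,2)->(2,3) | p2:(2,1)->(2,2) | p3:escaped
Step 5: p0:escaped | p1:(2,3)->(2,4) | p2:(2,2)->(2,3) | p3:escaped
Step 6: p0:escaped | p1:(2,4)->(2,5)->EXIT | p2:(2,3)->(2,4) | p3:escaped

ESCAPED ESCAPED (2,4) ESCAPED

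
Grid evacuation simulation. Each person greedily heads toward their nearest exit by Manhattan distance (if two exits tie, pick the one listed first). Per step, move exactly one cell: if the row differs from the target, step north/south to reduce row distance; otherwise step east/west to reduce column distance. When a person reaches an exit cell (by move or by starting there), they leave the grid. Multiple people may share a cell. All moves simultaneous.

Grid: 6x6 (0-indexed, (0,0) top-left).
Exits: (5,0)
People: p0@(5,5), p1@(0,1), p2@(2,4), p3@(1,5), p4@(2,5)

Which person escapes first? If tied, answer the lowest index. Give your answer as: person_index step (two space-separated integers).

Answer: 0 5

Derivation:
Step 1: p0:(5,5)->(5,4) | p1:(0,1)->(1,1) | p2:(2,4)->(3,4) | p3:(1,5)->(2,5) | p4:(2,5)->(3,5)
Step 2: p0:(5,4)->(5,3) | p1:(1,1)->(2,1) | p2:(3,4)->(4,4) | p3:(2,5)->(3,5) | p4:(3,5)->(4,5)
Step 3: p0:(5,3)->(5,2) | p1:(2,1)->(3,1) | p2:(4,4)->(5,4) | p3:(3,5)->(4,5) | p4:(4,5)->(5,5)
Step 4: p0:(5,2)->(5,1) | p1:(3,1)->(4,1) | p2:(5,4)->(5,3) | p3:(4,5)->(5,5) | p4:(5,5)->(5,4)
Step 5: p0:(5,1)->(5,0)->EXIT | p1:(4,1)->(5,1) | p2:(5,3)->(5,2) | p3:(5,5)->(5,4) | p4:(5,4)->(5,3)
Step 6: p0:escaped | p1:(5,1)->(5,0)->EXIT | p2:(5,2)->(5,1) | p3:(5,4)->(5,3) | p4:(5,3)->(5,2)
Step 7: p0:escaped | p1:escaped | p2:(5,1)->(5,0)->EXIT | p3:(5,3)->(5,2) | p4:(5,2)->(5,1)
Step 8: p0:escaped | p1:escaped | p2:escaped | p3:(5,2)->(5,1) | p4:(5,1)->(5,0)->EXIT
Step 9: p0:escaped | p1:escaped | p2:escaped | p3:(5,1)->(5,0)->EXIT | p4:escaped
Exit steps: [5, 6, 7, 9, 8]
First to escape: p0 at step 5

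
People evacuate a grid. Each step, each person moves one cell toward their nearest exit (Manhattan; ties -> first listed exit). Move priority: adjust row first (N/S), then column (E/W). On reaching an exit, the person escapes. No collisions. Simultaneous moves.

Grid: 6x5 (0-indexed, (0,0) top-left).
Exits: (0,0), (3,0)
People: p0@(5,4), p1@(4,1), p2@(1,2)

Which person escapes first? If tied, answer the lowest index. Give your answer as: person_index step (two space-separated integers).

Step 1: p0:(5,4)->(4,4) | p1:(4,1)->(3,1) | p2:(1,2)->(0,2)
Step 2: p0:(4,4)->(3,4) | p1:(3,1)->(3,0)->EXIT | p2:(0,2)->(0,1)
Step 3: p0:(3,4)->(3,3) | p1:escaped | p2:(0,1)->(0,0)->EXIT
Step 4: p0:(3,3)->(3,2) | p1:escaped | p2:escaped
Step 5: p0:(3,2)->(3,1) | p1:escaped | p2:escaped
Step 6: p0:(3,1)->(3,0)->EXIT | p1:escaped | p2:escaped
Exit steps: [6, 2, 3]
First to escape: p1 at step 2

Answer: 1 2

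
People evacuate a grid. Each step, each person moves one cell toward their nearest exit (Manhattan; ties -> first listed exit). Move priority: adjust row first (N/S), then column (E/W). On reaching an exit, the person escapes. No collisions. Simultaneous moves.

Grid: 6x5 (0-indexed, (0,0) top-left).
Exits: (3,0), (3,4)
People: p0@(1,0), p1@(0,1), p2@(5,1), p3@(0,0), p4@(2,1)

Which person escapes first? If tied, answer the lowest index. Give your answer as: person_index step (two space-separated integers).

Step 1: p0:(1,0)->(2,0) | p1:(0,1)->(1,1) | p2:(5,1)->(4,1) | p3:(0,0)->(1,0) | p4:(2,1)->(3,1)
Step 2: p0:(2,0)->(3,0)->EXIT | p1:(1,1)->(2,1) | p2:(4,1)->(3,1) | p3:(1,0)->(2,0) | p4:(3,1)->(3,0)->EXIT
Step 3: p0:escaped | p1:(2,1)->(3,1) | p2:(3,1)->(3,0)->EXIT | p3:(2,0)->(3,0)->EXIT | p4:escaped
Step 4: p0:escaped | p1:(3,1)->(3,0)->EXIT | p2:escaped | p3:escaped | p4:escaped
Exit steps: [2, 4, 3, 3, 2]
First to escape: p0 at step 2

Answer: 0 2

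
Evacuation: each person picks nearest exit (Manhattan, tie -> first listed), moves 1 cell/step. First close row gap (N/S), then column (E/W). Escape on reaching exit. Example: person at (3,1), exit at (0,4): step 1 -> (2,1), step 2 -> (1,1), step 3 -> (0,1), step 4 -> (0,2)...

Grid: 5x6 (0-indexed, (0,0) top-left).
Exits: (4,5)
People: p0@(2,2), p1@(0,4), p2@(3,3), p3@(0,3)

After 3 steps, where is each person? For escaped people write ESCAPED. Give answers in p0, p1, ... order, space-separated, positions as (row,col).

Step 1: p0:(2,2)->(3,2) | p1:(0,4)->(1,4) | p2:(3,3)->(4,3) | p3:(0,3)->(1,3)
Step 2: p0:(3,2)->(4,2) | p1:(1,4)->(2,4) | p2:(4,3)->(4,4) | p3:(1,3)->(2,3)
Step 3: p0:(4,2)->(4,3) | p1:(2,4)->(3,4) | p2:(4,4)->(4,5)->EXIT | p3:(2,3)->(3,3)

(4,3) (3,4) ESCAPED (3,3)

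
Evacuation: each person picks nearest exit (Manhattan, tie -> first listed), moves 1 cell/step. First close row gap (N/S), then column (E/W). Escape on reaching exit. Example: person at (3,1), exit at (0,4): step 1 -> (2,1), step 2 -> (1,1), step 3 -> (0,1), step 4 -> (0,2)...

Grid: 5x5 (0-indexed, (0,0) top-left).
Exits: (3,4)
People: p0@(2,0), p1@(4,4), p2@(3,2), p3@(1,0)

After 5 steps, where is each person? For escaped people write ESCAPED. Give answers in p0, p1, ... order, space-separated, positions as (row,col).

Step 1: p0:(2,0)->(3,0) | p1:(4,4)->(3,4)->EXIT | p2:(3,2)->(3,3) | p3:(1,0)->(2,0)
Step 2: p0:(3,0)->(3,1) | p1:escaped | p2:(3,3)->(3,4)->EXIT | p3:(2,0)->(3,0)
Step 3: p0:(3,1)->(3,2) | p1:escaped | p2:escaped | p3:(3,0)->(3,1)
Step 4: p0:(3,2)->(3,3) | p1:escaped | p2:escaped | p3:(3,1)->(3,2)
Step 5: p0:(3,3)->(3,4)->EXIT | p1:escaped | p2:escaped | p3:(3,2)->(3,3)

ESCAPED ESCAPED ESCAPED (3,3)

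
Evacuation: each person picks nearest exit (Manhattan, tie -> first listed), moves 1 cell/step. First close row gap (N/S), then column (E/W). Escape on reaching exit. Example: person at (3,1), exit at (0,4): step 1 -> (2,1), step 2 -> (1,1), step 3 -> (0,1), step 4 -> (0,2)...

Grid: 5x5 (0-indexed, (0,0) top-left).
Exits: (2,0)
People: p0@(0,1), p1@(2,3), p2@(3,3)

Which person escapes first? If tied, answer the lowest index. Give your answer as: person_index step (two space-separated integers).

Answer: 0 3

Derivation:
Step 1: p0:(0,1)->(1,1) | p1:(2,3)->(2,2) | p2:(3,3)->(2,3)
Step 2: p0:(1,1)->(2,1) | p1:(2,2)->(2,1) | p2:(2,3)->(2,2)
Step 3: p0:(2,1)->(2,0)->EXIT | p1:(2,1)->(2,0)->EXIT | p2:(2,2)->(2,1)
Step 4: p0:escaped | p1:escaped | p2:(2,1)->(2,0)->EXIT
Exit steps: [3, 3, 4]
First to escape: p0 at step 3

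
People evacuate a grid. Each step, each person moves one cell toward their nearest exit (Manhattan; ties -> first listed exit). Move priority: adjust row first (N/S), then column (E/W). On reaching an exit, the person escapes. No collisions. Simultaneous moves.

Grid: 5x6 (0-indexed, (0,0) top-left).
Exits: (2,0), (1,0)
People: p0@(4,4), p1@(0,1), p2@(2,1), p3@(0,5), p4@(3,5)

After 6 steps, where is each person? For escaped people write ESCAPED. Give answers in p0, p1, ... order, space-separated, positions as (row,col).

Step 1: p0:(4,4)->(3,4) | p1:(0,1)->(1,1) | p2:(2,1)->(2,0)->EXIT | p3:(0,5)->(1,5) | p4:(3,5)->(2,5)
Step 2: p0:(3,4)->(2,4) | p1:(1,1)->(1,0)->EXIT | p2:escaped | p3:(1,5)->(1,4) | p4:(2,5)->(2,4)
Step 3: p0:(2,4)->(2,3) | p1:escaped | p2:escaped | p3:(1,4)->(1,3) | p4:(2,4)->(2,3)
Step 4: p0:(2,3)->(2,2) | p1:escaped | p2:escaped | p3:(1,3)->(1,2) | p4:(2,3)->(2,2)
Step 5: p0:(2,2)->(2,1) | p1:escaped | p2:escaped | p3:(1,2)->(1,1) | p4:(2,2)->(2,1)
Step 6: p0:(2,1)->(2,0)->EXIT | p1:escaped | p2:escaped | p3:(1,1)->(1,0)->EXIT | p4:(2,1)->(2,0)->EXIT

ESCAPED ESCAPED ESCAPED ESCAPED ESCAPED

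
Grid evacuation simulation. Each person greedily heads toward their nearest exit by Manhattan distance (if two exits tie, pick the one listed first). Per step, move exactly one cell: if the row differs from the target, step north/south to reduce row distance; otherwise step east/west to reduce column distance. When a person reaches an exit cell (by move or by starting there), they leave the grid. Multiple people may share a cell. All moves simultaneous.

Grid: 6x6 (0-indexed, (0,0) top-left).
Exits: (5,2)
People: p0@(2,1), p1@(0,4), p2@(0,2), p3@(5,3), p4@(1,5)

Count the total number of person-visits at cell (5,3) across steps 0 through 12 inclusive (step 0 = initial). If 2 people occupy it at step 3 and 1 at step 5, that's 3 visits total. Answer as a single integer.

Answer: 3

Derivation:
Step 0: p0@(2,1) p1@(0,4) p2@(0,2) p3@(5,3) p4@(1,5) -> at (5,3): 1 [p3], cum=1
Step 1: p0@(3,1) p1@(1,4) p2@(1,2) p3@ESC p4@(2,5) -> at (5,3): 0 [-], cum=1
Step 2: p0@(4,1) p1@(2,4) p2@(2,2) p3@ESC p4@(3,5) -> at (5,3): 0 [-], cum=1
Step 3: p0@(5,1) p1@(3,4) p2@(3,2) p3@ESC p4@(4,5) -> at (5,3): 0 [-], cum=1
Step 4: p0@ESC p1@(4,4) p2@(4,2) p3@ESC p4@(5,5) -> at (5,3): 0 [-], cum=1
Step 5: p0@ESC p1@(5,4) p2@ESC p3@ESC p4@(5,4) -> at (5,3): 0 [-], cum=1
Step 6: p0@ESC p1@(5,3) p2@ESC p3@ESC p4@(5,3) -> at (5,3): 2 [p1,p4], cum=3
Step 7: p0@ESC p1@ESC p2@ESC p3@ESC p4@ESC -> at (5,3): 0 [-], cum=3
Total visits = 3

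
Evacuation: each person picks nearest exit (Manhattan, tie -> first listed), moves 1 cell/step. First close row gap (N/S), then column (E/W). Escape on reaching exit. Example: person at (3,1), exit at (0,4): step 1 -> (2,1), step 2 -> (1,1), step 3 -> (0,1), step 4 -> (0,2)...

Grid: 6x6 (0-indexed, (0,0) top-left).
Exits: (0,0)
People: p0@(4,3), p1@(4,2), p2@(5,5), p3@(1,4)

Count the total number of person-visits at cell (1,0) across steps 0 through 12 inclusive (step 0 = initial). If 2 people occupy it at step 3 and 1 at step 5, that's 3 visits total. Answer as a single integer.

Step 0: p0@(4,3) p1@(4,2) p2@(5,5) p3@(1,4) -> at (1,0): 0 [-], cum=0
Step 1: p0@(3,3) p1@(3,2) p2@(4,5) p3@(0,4) -> at (1,0): 0 [-], cum=0
Step 2: p0@(2,3) p1@(2,2) p2@(3,5) p3@(0,3) -> at (1,0): 0 [-], cum=0
Step 3: p0@(1,3) p1@(1,2) p2@(2,5) p3@(0,2) -> at (1,0): 0 [-], cum=0
Step 4: p0@(0,3) p1@(0,2) p2@(1,5) p3@(0,1) -> at (1,0): 0 [-], cum=0
Step 5: p0@(0,2) p1@(0,1) p2@(0,5) p3@ESC -> at (1,0): 0 [-], cum=0
Step 6: p0@(0,1) p1@ESC p2@(0,4) p3@ESC -> at (1,0): 0 [-], cum=0
Step 7: p0@ESC p1@ESC p2@(0,3) p3@ESC -> at (1,0): 0 [-], cum=0
Step 8: p0@ESC p1@ESC p2@(0,2) p3@ESC -> at (1,0): 0 [-], cum=0
Step 9: p0@ESC p1@ESC p2@(0,1) p3@ESC -> at (1,0): 0 [-], cum=0
Step 10: p0@ESC p1@ESC p2@ESC p3@ESC -> at (1,0): 0 [-], cum=0
Total visits = 0

Answer: 0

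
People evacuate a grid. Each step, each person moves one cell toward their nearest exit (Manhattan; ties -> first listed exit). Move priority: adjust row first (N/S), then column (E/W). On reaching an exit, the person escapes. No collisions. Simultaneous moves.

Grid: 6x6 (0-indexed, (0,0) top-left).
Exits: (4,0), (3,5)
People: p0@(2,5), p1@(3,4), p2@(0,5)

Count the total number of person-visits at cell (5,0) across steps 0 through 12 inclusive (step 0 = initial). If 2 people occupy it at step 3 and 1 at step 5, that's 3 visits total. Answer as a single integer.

Step 0: p0@(2,5) p1@(3,4) p2@(0,5) -> at (5,0): 0 [-], cum=0
Step 1: p0@ESC p1@ESC p2@(1,5) -> at (5,0): 0 [-], cum=0
Step 2: p0@ESC p1@ESC p2@(2,5) -> at (5,0): 0 [-], cum=0
Step 3: p0@ESC p1@ESC p2@ESC -> at (5,0): 0 [-], cum=0
Total visits = 0

Answer: 0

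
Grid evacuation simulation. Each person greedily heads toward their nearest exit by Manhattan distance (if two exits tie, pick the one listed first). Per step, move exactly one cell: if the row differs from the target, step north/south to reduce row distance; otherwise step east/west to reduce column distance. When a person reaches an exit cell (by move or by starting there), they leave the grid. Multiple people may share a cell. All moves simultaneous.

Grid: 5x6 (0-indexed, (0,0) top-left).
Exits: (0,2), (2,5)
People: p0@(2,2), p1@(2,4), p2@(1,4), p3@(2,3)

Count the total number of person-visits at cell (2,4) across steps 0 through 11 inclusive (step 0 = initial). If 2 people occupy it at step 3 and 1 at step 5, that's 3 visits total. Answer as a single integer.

Step 0: p0@(2,2) p1@(2,4) p2@(1,4) p3@(2,3) -> at (2,4): 1 [p1], cum=1
Step 1: p0@(1,2) p1@ESC p2@(2,4) p3@(2,4) -> at (2,4): 2 [p2,p3], cum=3
Step 2: p0@ESC p1@ESC p2@ESC p3@ESC -> at (2,4): 0 [-], cum=3
Total visits = 3

Answer: 3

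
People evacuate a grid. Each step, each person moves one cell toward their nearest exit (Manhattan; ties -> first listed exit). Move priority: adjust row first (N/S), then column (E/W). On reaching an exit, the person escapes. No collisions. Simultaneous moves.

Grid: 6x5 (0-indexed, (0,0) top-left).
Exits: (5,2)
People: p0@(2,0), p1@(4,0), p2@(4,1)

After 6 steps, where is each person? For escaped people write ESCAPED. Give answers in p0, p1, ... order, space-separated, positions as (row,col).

Step 1: p0:(2,0)->(3,0) | p1:(4,0)->(5,0) | p2:(4,1)->(5,1)
Step 2: p0:(3,0)->(4,0) | p1:(5,0)->(5,1) | p2:(5,1)->(5,2)->EXIT
Step 3: p0:(4,0)->(5,0) | p1:(5,1)->(5,2)->EXIT | p2:escaped
Step 4: p0:(5,0)->(5,1) | p1:escaped | p2:escaped
Step 5: p0:(5,1)->(5,2)->EXIT | p1:escaped | p2:escaped

ESCAPED ESCAPED ESCAPED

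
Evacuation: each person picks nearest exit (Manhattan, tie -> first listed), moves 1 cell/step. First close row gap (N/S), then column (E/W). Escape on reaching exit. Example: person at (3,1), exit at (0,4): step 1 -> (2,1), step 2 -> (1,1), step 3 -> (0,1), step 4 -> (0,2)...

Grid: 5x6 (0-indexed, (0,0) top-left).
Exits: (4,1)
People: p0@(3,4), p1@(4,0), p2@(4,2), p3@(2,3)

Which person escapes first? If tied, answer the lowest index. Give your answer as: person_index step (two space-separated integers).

Step 1: p0:(3,4)->(4,4) | p1:(4,0)->(4,1)->EXIT | p2:(4,2)->(4,1)->EXIT | p3:(2,3)->(3,3)
Step 2: p0:(4,4)->(4,3) | p1:escaped | p2:escaped | p3:(3,3)->(4,3)
Step 3: p0:(4,3)->(4,2) | p1:escaped | p2:escaped | p3:(4,3)->(4,2)
Step 4: p0:(4,2)->(4,1)->EXIT | p1:escaped | p2:escaped | p3:(4,2)->(4,1)->EXIT
Exit steps: [4, 1, 1, 4]
First to escape: p1 at step 1

Answer: 1 1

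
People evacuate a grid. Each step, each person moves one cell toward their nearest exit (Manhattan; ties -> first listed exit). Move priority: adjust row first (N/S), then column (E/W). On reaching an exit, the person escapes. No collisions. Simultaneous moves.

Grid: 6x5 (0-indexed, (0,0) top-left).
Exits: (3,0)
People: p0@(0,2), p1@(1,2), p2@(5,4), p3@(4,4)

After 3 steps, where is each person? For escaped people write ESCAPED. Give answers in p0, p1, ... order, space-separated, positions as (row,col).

Step 1: p0:(0,2)->(1,2) | p1:(1,2)->(2,2) | p2:(5,4)->(4,4) | p3:(4,4)->(3,4)
Step 2: p0:(1,2)->(2,2) | p1:(2,2)->(3,2) | p2:(4,4)->(3,4) | p3:(3,4)->(3,3)
Step 3: p0:(2,2)->(3,2) | p1:(3,2)->(3,1) | p2:(3,4)->(3,3) | p3:(3,3)->(3,2)

(3,2) (3,1) (3,3) (3,2)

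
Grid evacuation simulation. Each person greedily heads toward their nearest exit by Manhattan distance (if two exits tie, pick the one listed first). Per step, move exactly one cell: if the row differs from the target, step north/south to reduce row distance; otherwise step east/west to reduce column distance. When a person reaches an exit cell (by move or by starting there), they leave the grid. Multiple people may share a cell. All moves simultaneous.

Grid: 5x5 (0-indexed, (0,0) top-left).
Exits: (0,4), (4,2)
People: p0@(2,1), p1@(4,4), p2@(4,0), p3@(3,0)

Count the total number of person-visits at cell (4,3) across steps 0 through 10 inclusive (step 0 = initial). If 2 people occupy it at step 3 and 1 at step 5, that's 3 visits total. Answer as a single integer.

Step 0: p0@(2,1) p1@(4,4) p2@(4,0) p3@(3,0) -> at (4,3): 0 [-], cum=0
Step 1: p0@(3,1) p1@(4,3) p2@(4,1) p3@(4,0) -> at (4,3): 1 [p1], cum=1
Step 2: p0@(4,1) p1@ESC p2@ESC p3@(4,1) -> at (4,3): 0 [-], cum=1
Step 3: p0@ESC p1@ESC p2@ESC p3@ESC -> at (4,3): 0 [-], cum=1
Total visits = 1

Answer: 1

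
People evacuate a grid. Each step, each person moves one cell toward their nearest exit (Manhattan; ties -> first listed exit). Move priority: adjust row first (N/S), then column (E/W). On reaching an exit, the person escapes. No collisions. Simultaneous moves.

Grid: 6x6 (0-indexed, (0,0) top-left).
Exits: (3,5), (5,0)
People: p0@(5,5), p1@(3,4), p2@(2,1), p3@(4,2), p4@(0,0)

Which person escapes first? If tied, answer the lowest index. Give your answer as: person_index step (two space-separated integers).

Answer: 1 1

Derivation:
Step 1: p0:(5,5)->(4,5) | p1:(3,4)->(3,5)->EXIT | p2:(2,1)->(3,1) | p3:(4,2)->(5,2) | p4:(0,0)->(1,0)
Step 2: p0:(4,5)->(3,5)->EXIT | p1:escaped | p2:(3,1)->(4,1) | p3:(5,2)->(5,1) | p4:(1,0)->(2,0)
Step 3: p0:escaped | p1:escaped | p2:(4,1)->(5,1) | p3:(5,1)->(5,0)->EXIT | p4:(2,0)->(3,0)
Step 4: p0:escaped | p1:escaped | p2:(5,1)->(5,0)->EXIT | p3:escaped | p4:(3,0)->(4,0)
Step 5: p0:escaped | p1:escaped | p2:escaped | p3:escaped | p4:(4,0)->(5,0)->EXIT
Exit steps: [2, 1, 4, 3, 5]
First to escape: p1 at step 1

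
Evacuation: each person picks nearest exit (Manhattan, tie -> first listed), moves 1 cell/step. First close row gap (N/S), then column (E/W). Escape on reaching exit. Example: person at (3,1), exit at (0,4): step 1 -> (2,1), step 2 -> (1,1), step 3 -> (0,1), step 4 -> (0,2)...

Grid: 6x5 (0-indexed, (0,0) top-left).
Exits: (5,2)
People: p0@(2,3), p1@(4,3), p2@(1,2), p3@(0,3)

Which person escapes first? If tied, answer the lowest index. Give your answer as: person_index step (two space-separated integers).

Step 1: p0:(2,3)->(3,3) | p1:(4,3)->(5,3) | p2:(1,2)->(2,2) | p3:(0,3)->(1,3)
Step 2: p0:(3,3)->(4,3) | p1:(5,3)->(5,2)->EXIT | p2:(2,2)->(3,2) | p3:(1,3)->(2,3)
Step 3: p0:(4,3)->(5,3) | p1:escaped | p2:(3,2)->(4,2) | p3:(2,3)->(3,3)
Step 4: p0:(5,3)->(5,2)->EXIT | p1:escaped | p2:(4,2)->(5,2)->EXIT | p3:(3,3)->(4,3)
Step 5: p0:escaped | p1:escaped | p2:escaped | p3:(4,3)->(5,3)
Step 6: p0:escaped | p1:escaped | p2:escaped | p3:(5,3)->(5,2)->EXIT
Exit steps: [4, 2, 4, 6]
First to escape: p1 at step 2

Answer: 1 2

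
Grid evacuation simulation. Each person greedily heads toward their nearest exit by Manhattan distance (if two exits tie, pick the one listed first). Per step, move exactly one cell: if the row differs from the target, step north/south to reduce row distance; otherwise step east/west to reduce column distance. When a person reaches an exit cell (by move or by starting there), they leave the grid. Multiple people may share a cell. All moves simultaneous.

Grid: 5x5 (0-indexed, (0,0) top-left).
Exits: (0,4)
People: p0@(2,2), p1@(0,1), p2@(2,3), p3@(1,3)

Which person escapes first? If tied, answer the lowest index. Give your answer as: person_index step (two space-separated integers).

Answer: 3 2

Derivation:
Step 1: p0:(2,2)->(1,2) | p1:(0,1)->(0,2) | p2:(2,3)->(1,3) | p3:(1,3)->(0,3)
Step 2: p0:(1,2)->(0,2) | p1:(0,2)->(0,3) | p2:(1,3)->(0,3) | p3:(0,3)->(0,4)->EXIT
Step 3: p0:(0,2)->(0,3) | p1:(0,3)->(0,4)->EXIT | p2:(0,3)->(0,4)->EXIT | p3:escaped
Step 4: p0:(0,3)->(0,4)->EXIT | p1:escaped | p2:escaped | p3:escaped
Exit steps: [4, 3, 3, 2]
First to escape: p3 at step 2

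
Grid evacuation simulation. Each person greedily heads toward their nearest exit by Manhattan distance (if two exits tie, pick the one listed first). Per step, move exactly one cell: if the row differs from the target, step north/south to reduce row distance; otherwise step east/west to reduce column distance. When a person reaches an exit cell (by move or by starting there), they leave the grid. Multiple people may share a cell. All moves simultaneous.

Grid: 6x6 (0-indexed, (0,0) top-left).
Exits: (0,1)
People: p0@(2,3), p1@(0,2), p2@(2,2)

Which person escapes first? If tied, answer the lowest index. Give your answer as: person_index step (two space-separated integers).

Answer: 1 1

Derivation:
Step 1: p0:(2,3)->(1,3) | p1:(0,2)->(0,1)->EXIT | p2:(2,2)->(1,2)
Step 2: p0:(1,3)->(0,3) | p1:escaped | p2:(1,2)->(0,2)
Step 3: p0:(0,3)->(0,2) | p1:escaped | p2:(0,2)->(0,1)->EXIT
Step 4: p0:(0,2)->(0,1)->EXIT | p1:escaped | p2:escaped
Exit steps: [4, 1, 3]
First to escape: p1 at step 1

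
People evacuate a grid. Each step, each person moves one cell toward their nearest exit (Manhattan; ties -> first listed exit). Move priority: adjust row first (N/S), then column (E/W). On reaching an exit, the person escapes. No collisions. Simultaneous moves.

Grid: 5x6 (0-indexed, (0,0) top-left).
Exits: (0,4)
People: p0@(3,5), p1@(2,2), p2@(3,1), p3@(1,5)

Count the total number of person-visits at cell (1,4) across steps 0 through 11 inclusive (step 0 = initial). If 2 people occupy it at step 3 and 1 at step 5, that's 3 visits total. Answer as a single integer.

Step 0: p0@(3,5) p1@(2,2) p2@(3,1) p3@(1,5) -> at (1,4): 0 [-], cum=0
Step 1: p0@(2,5) p1@(1,2) p2@(2,1) p3@(0,5) -> at (1,4): 0 [-], cum=0
Step 2: p0@(1,5) p1@(0,2) p2@(1,1) p3@ESC -> at (1,4): 0 [-], cum=0
Step 3: p0@(0,5) p1@(0,3) p2@(0,1) p3@ESC -> at (1,4): 0 [-], cum=0
Step 4: p0@ESC p1@ESC p2@(0,2) p3@ESC -> at (1,4): 0 [-], cum=0
Step 5: p0@ESC p1@ESC p2@(0,3) p3@ESC -> at (1,4): 0 [-], cum=0
Step 6: p0@ESC p1@ESC p2@ESC p3@ESC -> at (1,4): 0 [-], cum=0
Total visits = 0

Answer: 0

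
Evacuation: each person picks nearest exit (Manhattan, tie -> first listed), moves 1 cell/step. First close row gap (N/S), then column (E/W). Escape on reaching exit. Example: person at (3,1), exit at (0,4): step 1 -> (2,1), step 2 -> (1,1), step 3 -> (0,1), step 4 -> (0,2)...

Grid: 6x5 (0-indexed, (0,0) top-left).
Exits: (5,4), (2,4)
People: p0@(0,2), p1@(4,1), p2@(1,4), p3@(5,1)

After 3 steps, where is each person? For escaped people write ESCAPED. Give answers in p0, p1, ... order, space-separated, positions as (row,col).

Step 1: p0:(0,2)->(1,2) | p1:(4,1)->(5,1) | p2:(1,4)->(2,4)->EXIT | p3:(5,1)->(5,2)
Step 2: p0:(1,2)->(2,2) | p1:(5,1)->(5,2) | p2:escaped | p3:(5,2)->(5,3)
Step 3: p0:(2,2)->(2,3) | p1:(5,2)->(5,3) | p2:escaped | p3:(5,3)->(5,4)->EXIT

(2,3) (5,3) ESCAPED ESCAPED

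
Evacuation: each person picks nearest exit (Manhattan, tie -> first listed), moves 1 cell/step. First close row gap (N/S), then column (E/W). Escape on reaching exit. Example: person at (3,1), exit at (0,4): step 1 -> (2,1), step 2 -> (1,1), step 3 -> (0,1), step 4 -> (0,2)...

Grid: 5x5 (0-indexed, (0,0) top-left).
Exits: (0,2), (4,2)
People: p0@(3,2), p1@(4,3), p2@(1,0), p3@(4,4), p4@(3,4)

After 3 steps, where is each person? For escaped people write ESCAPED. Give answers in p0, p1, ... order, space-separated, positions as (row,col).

Step 1: p0:(3,2)->(4,2)->EXIT | p1:(4,3)->(4,2)->EXIT | p2:(1,0)->(0,0) | p3:(4,4)->(4,3) | p4:(3,4)->(4,4)
Step 2: p0:escaped | p1:escaped | p2:(0,0)->(0,1) | p3:(4,3)->(4,2)->EXIT | p4:(4,4)->(4,3)
Step 3: p0:escaped | p1:escaped | p2:(0,1)->(0,2)->EXIT | p3:escaped | p4:(4,3)->(4,2)->EXIT

ESCAPED ESCAPED ESCAPED ESCAPED ESCAPED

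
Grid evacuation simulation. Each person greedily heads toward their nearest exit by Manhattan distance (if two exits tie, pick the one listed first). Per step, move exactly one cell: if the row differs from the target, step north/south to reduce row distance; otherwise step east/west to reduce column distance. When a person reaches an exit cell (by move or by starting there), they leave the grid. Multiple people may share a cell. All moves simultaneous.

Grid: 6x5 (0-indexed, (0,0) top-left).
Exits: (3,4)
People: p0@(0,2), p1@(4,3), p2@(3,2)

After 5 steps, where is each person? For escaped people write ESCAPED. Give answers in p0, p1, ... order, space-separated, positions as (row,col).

Step 1: p0:(0,2)->(1,2) | p1:(4,3)->(3,3) | p2:(3,2)->(3,3)
Step 2: p0:(1,2)->(2,2) | p1:(3,3)->(3,4)->EXIT | p2:(3,3)->(3,4)->EXIT
Step 3: p0:(2,2)->(3,2) | p1:escaped | p2:escaped
Step 4: p0:(3,2)->(3,3) | p1:escaped | p2:escaped
Step 5: p0:(3,3)->(3,4)->EXIT | p1:escaped | p2:escaped

ESCAPED ESCAPED ESCAPED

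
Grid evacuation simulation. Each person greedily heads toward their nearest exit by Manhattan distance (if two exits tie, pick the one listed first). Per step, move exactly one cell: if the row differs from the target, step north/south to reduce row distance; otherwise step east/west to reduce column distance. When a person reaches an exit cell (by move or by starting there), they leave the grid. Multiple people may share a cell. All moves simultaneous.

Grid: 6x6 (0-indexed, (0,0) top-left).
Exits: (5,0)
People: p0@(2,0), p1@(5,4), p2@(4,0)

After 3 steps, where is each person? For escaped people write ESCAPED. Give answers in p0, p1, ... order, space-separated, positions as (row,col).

Step 1: p0:(2,0)->(3,0) | p1:(5,4)->(5,3) | p2:(4,0)->(5,0)->EXIT
Step 2: p0:(3,0)->(4,0) | p1:(5,3)->(5,2) | p2:escaped
Step 3: p0:(4,0)->(5,0)->EXIT | p1:(5,2)->(5,1) | p2:escaped

ESCAPED (5,1) ESCAPED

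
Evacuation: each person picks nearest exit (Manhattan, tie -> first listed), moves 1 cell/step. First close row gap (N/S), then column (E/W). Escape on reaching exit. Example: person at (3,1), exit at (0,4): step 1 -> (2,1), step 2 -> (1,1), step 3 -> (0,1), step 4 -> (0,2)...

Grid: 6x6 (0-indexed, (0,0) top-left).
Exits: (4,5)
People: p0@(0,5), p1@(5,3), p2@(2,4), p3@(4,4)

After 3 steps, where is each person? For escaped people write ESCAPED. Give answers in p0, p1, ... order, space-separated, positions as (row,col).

Step 1: p0:(0,5)->(1,5) | p1:(5,3)->(4,3) | p2:(2,4)->(3,4) | p3:(4,4)->(4,5)->EXIT
Step 2: p0:(1,5)->(2,5) | p1:(4,3)->(4,4) | p2:(3,4)->(4,4) | p3:escaped
Step 3: p0:(2,5)->(3,5) | p1:(4,4)->(4,5)->EXIT | p2:(4,4)->(4,5)->EXIT | p3:escaped

(3,5) ESCAPED ESCAPED ESCAPED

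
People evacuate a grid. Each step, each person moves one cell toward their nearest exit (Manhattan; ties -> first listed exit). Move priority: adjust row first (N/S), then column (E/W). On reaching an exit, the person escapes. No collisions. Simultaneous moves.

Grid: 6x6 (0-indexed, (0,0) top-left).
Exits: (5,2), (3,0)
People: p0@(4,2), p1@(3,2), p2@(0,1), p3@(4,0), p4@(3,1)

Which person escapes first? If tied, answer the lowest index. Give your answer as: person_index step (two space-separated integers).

Step 1: p0:(4,2)->(5,2)->EXIT | p1:(3,2)->(4,2) | p2:(0,1)->(1,1) | p3:(4,0)->(3,0)->EXIT | p4:(3,1)->(3,0)->EXIT
Step 2: p0:escaped | p1:(4,2)->(5,2)->EXIT | p2:(1,1)->(2,1) | p3:escaped | p4:escaped
Step 3: p0:escaped | p1:escaped | p2:(2,1)->(3,1) | p3:escaped | p4:escaped
Step 4: p0:escaped | p1:escaped | p2:(3,1)->(3,0)->EXIT | p3:escaped | p4:escaped
Exit steps: [1, 2, 4, 1, 1]
First to escape: p0 at step 1

Answer: 0 1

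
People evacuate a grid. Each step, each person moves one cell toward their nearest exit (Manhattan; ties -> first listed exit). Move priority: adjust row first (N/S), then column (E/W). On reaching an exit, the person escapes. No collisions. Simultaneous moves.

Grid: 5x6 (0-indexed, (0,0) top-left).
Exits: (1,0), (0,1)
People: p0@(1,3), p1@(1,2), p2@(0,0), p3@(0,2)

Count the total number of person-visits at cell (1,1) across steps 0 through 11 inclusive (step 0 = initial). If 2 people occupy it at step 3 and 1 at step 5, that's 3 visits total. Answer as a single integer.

Step 0: p0@(1,3) p1@(1,2) p2@(0,0) p3@(0,2) -> at (1,1): 0 [-], cum=0
Step 1: p0@(1,2) p1@(1,1) p2@ESC p3@ESC -> at (1,1): 1 [p1], cum=1
Step 2: p0@(1,1) p1@ESC p2@ESC p3@ESC -> at (1,1): 1 [p0], cum=2
Step 3: p0@ESC p1@ESC p2@ESC p3@ESC -> at (1,1): 0 [-], cum=2
Total visits = 2

Answer: 2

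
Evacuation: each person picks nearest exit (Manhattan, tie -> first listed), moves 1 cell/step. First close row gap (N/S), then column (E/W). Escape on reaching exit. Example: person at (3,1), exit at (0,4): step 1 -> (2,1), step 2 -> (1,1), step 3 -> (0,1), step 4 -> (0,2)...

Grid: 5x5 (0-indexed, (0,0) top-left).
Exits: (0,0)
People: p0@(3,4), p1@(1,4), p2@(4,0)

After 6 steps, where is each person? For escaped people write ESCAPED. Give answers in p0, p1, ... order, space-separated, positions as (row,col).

Step 1: p0:(3,4)->(2,4) | p1:(1,4)->(0,4) | p2:(4,0)->(3,0)
Step 2: p0:(2,4)->(1,4) | p1:(0,4)->(0,3) | p2:(3,0)->(2,0)
Step 3: p0:(1,4)->(0,4) | p1:(0,3)->(0,2) | p2:(2,0)->(1,0)
Step 4: p0:(0,4)->(0,3) | p1:(0,2)->(0,1) | p2:(1,0)->(0,0)->EXIT
Step 5: p0:(0,3)->(0,2) | p1:(0,1)->(0,0)->EXIT | p2:escaped
Step 6: p0:(0,2)->(0,1) | p1:escaped | p2:escaped

(0,1) ESCAPED ESCAPED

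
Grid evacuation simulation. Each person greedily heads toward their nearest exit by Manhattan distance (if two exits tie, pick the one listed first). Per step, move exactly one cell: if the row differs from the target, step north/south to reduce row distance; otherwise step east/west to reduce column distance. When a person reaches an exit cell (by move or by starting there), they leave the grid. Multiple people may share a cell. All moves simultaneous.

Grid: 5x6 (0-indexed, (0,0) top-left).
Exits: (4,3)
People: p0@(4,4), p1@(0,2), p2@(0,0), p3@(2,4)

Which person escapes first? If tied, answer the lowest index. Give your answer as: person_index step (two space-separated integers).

Answer: 0 1

Derivation:
Step 1: p0:(4,4)->(4,3)->EXIT | p1:(0,2)->(1,2) | p2:(0,0)->(1,0) | p3:(2,4)->(3,4)
Step 2: p0:escaped | p1:(1,2)->(2,2) | p2:(1,0)->(2,0) | p3:(3,4)->(4,4)
Step 3: p0:escaped | p1:(2,2)->(3,2) | p2:(2,0)->(3,0) | p3:(4,4)->(4,3)->EXIT
Step 4: p0:escaped | p1:(3,2)->(4,2) | p2:(3,0)->(4,0) | p3:escaped
Step 5: p0:escaped | p1:(4,2)->(4,3)->EXIT | p2:(4,0)->(4,1) | p3:escaped
Step 6: p0:escaped | p1:escaped | p2:(4,1)->(4,2) | p3:escaped
Step 7: p0:escaped | p1:escaped | p2:(4,2)->(4,3)->EXIT | p3:escaped
Exit steps: [1, 5, 7, 3]
First to escape: p0 at step 1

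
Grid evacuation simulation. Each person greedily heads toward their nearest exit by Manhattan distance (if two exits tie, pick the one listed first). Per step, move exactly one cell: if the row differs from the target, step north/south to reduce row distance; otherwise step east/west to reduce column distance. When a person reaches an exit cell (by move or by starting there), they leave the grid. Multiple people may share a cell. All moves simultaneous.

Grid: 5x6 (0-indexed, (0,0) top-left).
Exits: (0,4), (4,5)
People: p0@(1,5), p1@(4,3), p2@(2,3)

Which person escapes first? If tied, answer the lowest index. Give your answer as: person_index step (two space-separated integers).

Answer: 0 2

Derivation:
Step 1: p0:(1,5)->(0,5) | p1:(4,3)->(4,4) | p2:(2,3)->(1,3)
Step 2: p0:(0,5)->(0,4)->EXIT | p1:(4,4)->(4,5)->EXIT | p2:(1,3)->(0,3)
Step 3: p0:escaped | p1:escaped | p2:(0,3)->(0,4)->EXIT
Exit steps: [2, 2, 3]
First to escape: p0 at step 2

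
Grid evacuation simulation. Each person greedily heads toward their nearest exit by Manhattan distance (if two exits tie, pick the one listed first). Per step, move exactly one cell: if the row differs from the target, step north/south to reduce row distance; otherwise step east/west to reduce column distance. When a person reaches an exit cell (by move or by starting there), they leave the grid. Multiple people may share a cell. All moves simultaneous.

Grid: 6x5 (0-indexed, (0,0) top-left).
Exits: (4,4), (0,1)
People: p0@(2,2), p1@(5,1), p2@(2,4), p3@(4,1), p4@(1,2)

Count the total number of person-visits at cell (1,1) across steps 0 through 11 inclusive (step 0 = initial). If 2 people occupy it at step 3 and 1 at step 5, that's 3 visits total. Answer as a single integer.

Step 0: p0@(2,2) p1@(5,1) p2@(2,4) p3@(4,1) p4@(1,2) -> at (1,1): 0 [-], cum=0
Step 1: p0@(1,2) p1@(4,1) p2@(3,4) p3@(4,2) p4@(0,2) -> at (1,1): 0 [-], cum=0
Step 2: p0@(0,2) p1@(4,2) p2@ESC p3@(4,3) p4@ESC -> at (1,1): 0 [-], cum=0
Step 3: p0@ESC p1@(4,3) p2@ESC p3@ESC p4@ESC -> at (1,1): 0 [-], cum=0
Step 4: p0@ESC p1@ESC p2@ESC p3@ESC p4@ESC -> at (1,1): 0 [-], cum=0
Total visits = 0

Answer: 0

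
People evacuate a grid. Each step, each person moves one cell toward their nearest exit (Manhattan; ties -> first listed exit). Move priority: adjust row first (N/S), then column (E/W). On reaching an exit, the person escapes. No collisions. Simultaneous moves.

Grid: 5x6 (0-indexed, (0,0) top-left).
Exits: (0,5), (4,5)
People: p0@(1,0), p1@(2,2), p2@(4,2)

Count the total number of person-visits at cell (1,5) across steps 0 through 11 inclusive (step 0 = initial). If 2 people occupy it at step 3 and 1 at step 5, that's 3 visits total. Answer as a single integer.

Answer: 0

Derivation:
Step 0: p0@(1,0) p1@(2,2) p2@(4,2) -> at (1,5): 0 [-], cum=0
Step 1: p0@(0,0) p1@(1,2) p2@(4,3) -> at (1,5): 0 [-], cum=0
Step 2: p0@(0,1) p1@(0,2) p2@(4,4) -> at (1,5): 0 [-], cum=0
Step 3: p0@(0,2) p1@(0,3) p2@ESC -> at (1,5): 0 [-], cum=0
Step 4: p0@(0,3) p1@(0,4) p2@ESC -> at (1,5): 0 [-], cum=0
Step 5: p0@(0,4) p1@ESC p2@ESC -> at (1,5): 0 [-], cum=0
Step 6: p0@ESC p1@ESC p2@ESC -> at (1,5): 0 [-], cum=0
Total visits = 0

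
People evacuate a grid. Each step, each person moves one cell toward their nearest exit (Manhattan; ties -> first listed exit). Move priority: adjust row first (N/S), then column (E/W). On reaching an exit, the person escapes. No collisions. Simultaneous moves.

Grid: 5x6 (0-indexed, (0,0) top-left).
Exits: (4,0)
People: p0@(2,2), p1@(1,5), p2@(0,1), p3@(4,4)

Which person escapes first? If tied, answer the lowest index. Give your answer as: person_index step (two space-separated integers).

Answer: 0 4

Derivation:
Step 1: p0:(2,2)->(3,2) | p1:(1,5)->(2,5) | p2:(0,1)->(1,1) | p3:(4,4)->(4,3)
Step 2: p0:(3,2)->(4,2) | p1:(2,5)->(3,5) | p2:(1,1)->(2,1) | p3:(4,3)->(4,2)
Step 3: p0:(4,2)->(4,1) | p1:(3,5)->(4,5) | p2:(2,1)->(3,1) | p3:(4,2)->(4,1)
Step 4: p0:(4,1)->(4,0)->EXIT | p1:(4,5)->(4,4) | p2:(3,1)->(4,1) | p3:(4,1)->(4,0)->EXIT
Step 5: p0:escaped | p1:(4,4)->(4,3) | p2:(4,1)->(4,0)->EXIT | p3:escaped
Step 6: p0:escaped | p1:(4,3)->(4,2) | p2:escaped | p3:escaped
Step 7: p0:escaped | p1:(4,2)->(4,1) | p2:escaped | p3:escaped
Step 8: p0:escaped | p1:(4,1)->(4,0)->EXIT | p2:escaped | p3:escaped
Exit steps: [4, 8, 5, 4]
First to escape: p0 at step 4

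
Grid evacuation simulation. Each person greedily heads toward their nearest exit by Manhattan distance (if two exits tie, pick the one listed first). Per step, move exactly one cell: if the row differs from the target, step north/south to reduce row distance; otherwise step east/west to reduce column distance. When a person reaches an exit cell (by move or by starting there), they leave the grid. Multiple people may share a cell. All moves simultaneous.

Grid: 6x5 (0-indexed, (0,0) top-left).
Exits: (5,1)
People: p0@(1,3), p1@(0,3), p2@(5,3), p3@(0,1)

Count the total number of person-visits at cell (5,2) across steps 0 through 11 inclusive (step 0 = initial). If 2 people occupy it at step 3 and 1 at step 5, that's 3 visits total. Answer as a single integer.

Step 0: p0@(1,3) p1@(0,3) p2@(5,3) p3@(0,1) -> at (5,2): 0 [-], cum=0
Step 1: p0@(2,3) p1@(1,3) p2@(5,2) p3@(1,1) -> at (5,2): 1 [p2], cum=1
Step 2: p0@(3,3) p1@(2,3) p2@ESC p3@(2,1) -> at (5,2): 0 [-], cum=1
Step 3: p0@(4,3) p1@(3,3) p2@ESC p3@(3,1) -> at (5,2): 0 [-], cum=1
Step 4: p0@(5,3) p1@(4,3) p2@ESC p3@(4,1) -> at (5,2): 0 [-], cum=1
Step 5: p0@(5,2) p1@(5,3) p2@ESC p3@ESC -> at (5,2): 1 [p0], cum=2
Step 6: p0@ESC p1@(5,2) p2@ESC p3@ESC -> at (5,2): 1 [p1], cum=3
Step 7: p0@ESC p1@ESC p2@ESC p3@ESC -> at (5,2): 0 [-], cum=3
Total visits = 3

Answer: 3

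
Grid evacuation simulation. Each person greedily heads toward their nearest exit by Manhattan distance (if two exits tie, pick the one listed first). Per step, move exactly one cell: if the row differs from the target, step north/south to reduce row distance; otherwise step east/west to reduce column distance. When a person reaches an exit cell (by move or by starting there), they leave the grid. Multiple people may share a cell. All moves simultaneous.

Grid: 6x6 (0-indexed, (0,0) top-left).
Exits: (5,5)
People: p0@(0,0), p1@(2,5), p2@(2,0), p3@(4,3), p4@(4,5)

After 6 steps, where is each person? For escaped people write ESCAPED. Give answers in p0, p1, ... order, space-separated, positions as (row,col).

Step 1: p0:(0,0)->(1,0) | p1:(2,5)->(3,5) | p2:(2,0)->(3,0) | p3:(4,3)->(5,3) | p4:(4,5)->(5,5)->EXIT
Step 2: p0:(1,0)->(2,0) | p1:(3,5)->(4,5) | p2:(3,0)->(4,0) | p3:(5,3)->(5,4) | p4:escaped
Step 3: p0:(2,0)->(3,0) | p1:(4,5)->(5,5)->EXIT | p2:(4,0)->(5,0) | p3:(5,4)->(5,5)->EXIT | p4:escaped
Step 4: p0:(3,0)->(4,0) | p1:escaped | p2:(5,0)->(5,1) | p3:escaped | p4:escaped
Step 5: p0:(4,0)->(5,0) | p1:escaped | p2:(5,1)->(5,2) | p3:escaped | p4:escaped
Step 6: p0:(5,0)->(5,1) | p1:escaped | p2:(5,2)->(5,3) | p3:escaped | p4:escaped

(5,1) ESCAPED (5,3) ESCAPED ESCAPED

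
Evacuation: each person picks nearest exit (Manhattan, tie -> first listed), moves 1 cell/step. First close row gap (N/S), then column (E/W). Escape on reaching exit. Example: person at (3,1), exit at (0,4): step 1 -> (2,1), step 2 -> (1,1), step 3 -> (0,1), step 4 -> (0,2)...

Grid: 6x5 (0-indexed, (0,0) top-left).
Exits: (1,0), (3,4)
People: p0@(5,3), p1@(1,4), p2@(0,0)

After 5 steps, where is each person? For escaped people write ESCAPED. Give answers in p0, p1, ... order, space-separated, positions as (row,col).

Step 1: p0:(5,3)->(4,3) | p1:(1,4)->(2,4) | p2:(0,0)->(1,0)->EXIT
Step 2: p0:(4,3)->(3,3) | p1:(2,4)->(3,4)->EXIT | p2:escaped
Step 3: p0:(3,3)->(3,4)->EXIT | p1:escaped | p2:escaped

ESCAPED ESCAPED ESCAPED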